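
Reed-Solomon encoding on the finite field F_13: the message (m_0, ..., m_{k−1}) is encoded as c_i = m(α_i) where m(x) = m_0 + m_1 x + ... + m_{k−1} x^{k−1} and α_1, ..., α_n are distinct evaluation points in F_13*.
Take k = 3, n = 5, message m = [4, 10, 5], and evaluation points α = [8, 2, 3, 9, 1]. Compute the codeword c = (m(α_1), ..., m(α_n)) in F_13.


c = [1, 5, 1, 5, 6]

Message polynomial: m(x) = 4 + 10·x + 5·x^2 (mod 13).
For each evaluation point α_i, compute m(α_i) mod 13:
  α_1 = 8: Horner steps 5 → 11 → 1, so m(8) = 1.
  α_2 = 2: Horner steps 5 → 7 → 5, so m(2) = 5.
  α_3 = 3: Horner steps 5 → 12 → 1, so m(3) = 1.
  α_4 = 9: Horner steps 5 → 3 → 5, so m(9) = 5.
  α_5 = 1: Horner steps 5 → 2 → 6, so m(1) = 6.
Codeword c = [1, 5, 1, 5, 6] ∈ F_13^5.


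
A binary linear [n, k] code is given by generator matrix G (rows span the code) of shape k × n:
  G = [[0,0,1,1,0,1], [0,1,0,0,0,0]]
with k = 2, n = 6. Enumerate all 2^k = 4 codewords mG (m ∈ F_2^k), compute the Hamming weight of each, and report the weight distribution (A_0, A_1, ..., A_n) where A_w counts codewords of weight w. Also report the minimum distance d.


Weight distribution: A_0 = 1, A_1 = 1, A_3 = 1, A_4 = 1. Minimum distance d = 1.

Enumerate all 2^2 = 4 messages m ∈ F_2^2.
For each, compute codeword c = mG in F_2^6, then tally its weight.
  m = 00 → c = 000000, weight = 0.
  m = 10 → c = 001101, weight = 3.
  m = 01 → c = 010000, weight = 1.
  m = 11 → c = 011101, weight = 4.
Tally weights:
  weight 0: 1 codewords.
  weight 1: 1 codewords.
  weight 3: 1 codewords.
  weight 4: 1 codewords.
Minimum distance d = smallest w > 0 with A_w > 0 = 1.
Sanity: Σ A_w = 4 = 2^2 = 4 ✓.


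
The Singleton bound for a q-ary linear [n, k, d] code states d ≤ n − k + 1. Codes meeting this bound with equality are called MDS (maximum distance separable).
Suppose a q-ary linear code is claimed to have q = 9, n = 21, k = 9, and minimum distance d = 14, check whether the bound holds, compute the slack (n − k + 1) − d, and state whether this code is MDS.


Singleton RHS = n − k + 1 = 13, slack = -1, bound violated (no such code; not MDS).

Singleton bound: d ≤ n − k + 1.
Here n = 21, k = 9, so n − k + 1 = 13.
Given d = 14, check d ≤ 13: NO.
Slack = (n − k + 1) − d = -1.
The slack is negative: d = 14 exceeds n − k + 1 = 13 by 1, so the Singleton bound is violated and no linear [21, 9, 14]_9 code can exist. In particular it is not MDS (MDS requires d = n − k + 1 exactly).
Description: the claimed parameters are [21, 9, 14]_9; such a code would be impossible (violates the Singleton bound).


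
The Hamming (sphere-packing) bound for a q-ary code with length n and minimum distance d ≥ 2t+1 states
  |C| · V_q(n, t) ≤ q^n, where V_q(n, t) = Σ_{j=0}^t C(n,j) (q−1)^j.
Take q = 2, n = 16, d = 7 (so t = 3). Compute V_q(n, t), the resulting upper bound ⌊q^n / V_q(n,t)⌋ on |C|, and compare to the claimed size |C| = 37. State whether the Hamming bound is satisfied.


V_q(n, t) = 697, q^n = 65536, Hamming bound = 94, |C| = 37 ≤ bound (satisfied).

Step 1: Compute V_q(n, t) = Σ_{j=0}^3 C(n, j) (q−1)^j.
  j = 0: C(16,0)·(1)^0 = 1·1 = 1.
  j = 1: C(16,1)·(1)^1 = 16·1 = 16.
  j = 2: C(16,2)·(1)^2 = 120·1 = 120.
  j = 3: C(16,3)·(1)^3 = 560·1 = 560.
  V_q(n, t) = 1 + 16 + 120 + 560 = 697.
Step 2: q^n = 2^16 = 65536.
Step 3: Hamming bound ⌊q^n / V_q(n,t)⌋ = ⌊65536/697⌋ = 94.
Step 4: Compare |C| = 37 to 94: satisfied.
The claimed |C| lies below the Hamming bound.


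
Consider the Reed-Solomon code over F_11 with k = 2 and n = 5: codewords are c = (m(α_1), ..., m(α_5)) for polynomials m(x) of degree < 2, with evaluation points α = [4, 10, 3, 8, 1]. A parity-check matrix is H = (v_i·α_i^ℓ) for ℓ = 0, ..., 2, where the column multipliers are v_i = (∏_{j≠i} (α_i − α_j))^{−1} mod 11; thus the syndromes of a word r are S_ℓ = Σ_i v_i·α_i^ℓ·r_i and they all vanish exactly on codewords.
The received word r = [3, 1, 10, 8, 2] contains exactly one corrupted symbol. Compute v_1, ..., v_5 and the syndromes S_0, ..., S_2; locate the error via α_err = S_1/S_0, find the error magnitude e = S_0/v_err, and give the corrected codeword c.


S = (5, 6, 5), error at position 2, error magnitude e = 7, c = [3, 5, 10, 8, 2].

Step 1: column multipliers v_i = (∏_{j≠i}(α_i − α_j))^{−1} mod 11.
  i = 1 (α = 4): (4−10)(4−3)(4−8)(4−1) = (−6)·1·(−4)·3 = 72 ≡ 6, so v_1 = 6^{−1} = 2 (mod 11).
  i = 2 (α = 10): (10−4)(10−3)(10−8)(10−1) = 6·7·2·9 = 756 ≡ 8, so v_2 = 8^{−1} = 7 (mod 11).
  i = 3 (α = 3): (3−4)(3−10)(3−8)(3−1) = (−1)·(−7)·(−5)·2 = −70 ≡ 7, so v_3 = 7^{−1} = 8 (mod 11).
  i = 4 (α = 8): (8−4)(8−10)(8−3)(8−1) = 4·(−2)·5·7 = −280 ≡ 6, so v_4 = 6^{−1} = 2 (mod 11).
  i = 5 (α = 1): (1−4)(1−10)(1−3)(1−8) = (−3)·(−9)·(−2)·(−7) = 378 ≡ 4, so v_5 = 4^{−1} = 3 (mod 11).
  v = [2, 7, 8, 2, 3].
Step 2: syndromes of r = [3, 1, 10, 8, 2] (all sums mod 11).
  S_0 = Σ v_i r_i = 2·3 + 7·1 + 8·10 + 2·8 + 3·2 = 115 ≡ 5.
  S_1 = Σ v_i α_i r_i = 2·4·3 + 7·10·1 + 8·3·10 + 2·8·8 + 3·1·2 = 468 ≡ 6.
  α_i^2 mod 11 = [5, 1, 9, 9, 1].
  S_2 = Σ v_i α_i^2 r_i = 2·5·3 + 7·1·1 + 8·9·10 + 2·9·8 + 3·1·2 = 907 ≡ 5.
  S = (5, 6, 5) ≠ 0, so r is not a codeword (an error is present).
Step 3: locate the error. For a single error e at position i, S_ℓ = v_i·e·α_i^ℓ, so α_err = S_1/S_0.
  S_0^{−1} = 5^{−1} = 9 (mod 11), so α_err = 6·9 = 54 ≡ 10 = α_2. Error position i = 2.
  Consistency check: S_2/S_1 = 5·2 = 10 ≡ 10 = α_err ✓ (single-error assumption holds).
Step 4: error magnitude e = S_0/v_2 = S_0·∏_{j≠2}(α_2 − α_j) = 5·8 = 40 ≡ 7 (mod 11).
Step 5: correct position 2: c_2 = r_2 − e = 1 − 7 ≡ 5 (mod 11). Hence c = [3, 5, 10, 8, 2].
  Check: interpolating c through the α_i gives m(x) = 9 + 4·x (degree < 2) with m(α_i) = c_i for every i, so c is indeed a codeword.


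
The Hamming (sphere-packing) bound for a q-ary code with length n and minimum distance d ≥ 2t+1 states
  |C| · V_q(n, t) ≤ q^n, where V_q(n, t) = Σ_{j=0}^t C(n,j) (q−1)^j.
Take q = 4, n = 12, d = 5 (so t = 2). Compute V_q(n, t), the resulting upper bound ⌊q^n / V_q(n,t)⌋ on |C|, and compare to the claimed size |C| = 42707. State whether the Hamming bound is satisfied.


V_q(n, t) = 631, q^n = 16777216, Hamming bound = 26588, |C| = 42707 > bound (violated).

Step 1: Compute V_q(n, t) = Σ_{j=0}^2 C(n, j) (q−1)^j.
  j = 0: C(12,0)·(3)^0 = 1·1 = 1.
  j = 1: C(12,1)·(3)^1 = 12·3 = 36.
  j = 2: C(12,2)·(3)^2 = 66·9 = 594.
  V_q(n, t) = 1 + 36 + 594 = 631.
Step 2: q^n = 4^12 = 16777216.
Step 3: Hamming bound ⌊q^n / V_q(n,t)⌋ = ⌊16777216/631⌋ = 26588.
Step 4: Compare |C| = 42707 to 26588: violated.
The claimed |C| lies above the Hamming bound, so no 4-ary code of length 12 with d ≥ 5 can have 42707 codewords.


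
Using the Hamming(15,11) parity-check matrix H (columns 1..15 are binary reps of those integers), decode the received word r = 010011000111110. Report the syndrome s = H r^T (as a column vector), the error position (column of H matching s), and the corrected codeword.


s = (1, 1, 1, 1)^T, error position = 15, corrected codeword c = 010011000111111

Compute s = H r^T mod 2 one row at a time:
  s_1 = 0 + 0 + 1 + 1 + 1 + 1 + 1 + 0 = 5 ≡ 1 (mod 2).
  s_2 = 0 + 1 + 1 + 0 + 1 + 1 + 1 + 0 = 5 ≡ 1 (mod 2).
  s_3 = 1 + 0 + 1 + 0 + 1 + 1 + 1 + 0 = 5 ≡ 1 (mod 2).
  s_4 = 0 + 0 + 1 + 0 + 0 + 1 + 1 + 0 = 3 ≡ 1 (mod 2).
s = (1, 1, 1, 1)^T — this equals column 15 of H (binary 1111), so error is at position 15.
Correct: flip bit 15 of r = 010011000111110 to get c = 010011000111111.


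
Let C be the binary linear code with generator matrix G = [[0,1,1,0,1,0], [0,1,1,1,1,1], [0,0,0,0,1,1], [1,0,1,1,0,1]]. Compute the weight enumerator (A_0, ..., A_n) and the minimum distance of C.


Weight distribution: A_0 = 1, A_2 = 4, A_3 = 6, A_4 = 3, A_5 = 2. Minimum distance d = 2.

Enumerate all 2^4 = 16 messages m ∈ F_2^4.
For each, compute codeword c = mG in F_2^6, then tally its weight.
  m = 0000 → c = 000000, weight = 0.
  m = 1000 → c = 011010, weight = 3.
  m = 0100 → c = 011111, weight = 5.
  m = 1100 → c = 000101, weight = 2.
  m = 0010 → c = 000011, weight = 2.
  m = 1010 → c = 011001, weight = 3.
  m = 0110 → c = 011100, weight = 3.
  m = 1110 → c = 000110, weight = 2.
  m = 0001 → c = 101101, weight = 4.
  m = 1001 → c = 110111, weight = 5.
  m = 0101 → c = 110010, weight = 3.
  m = 1101 → c = 101000, weight = 2.
  m = 0011 → c = 101110, weight = 4.
  m = 1011 → c = 110100, weight = 3.
  m = 0111 → c = 110001, weight = 3.
  m = 1111 → c = 101011, weight = 4.
Tally weights:
  weight 0: 1 codewords.
  weight 2: 4 codewords.
  weight 3: 6 codewords.
  weight 4: 3 codewords.
  weight 5: 2 codewords.
Minimum distance d = smallest w > 0 with A_w > 0 = 2.
Sanity: Σ A_w = 16 = 2^4 = 16 ✓.


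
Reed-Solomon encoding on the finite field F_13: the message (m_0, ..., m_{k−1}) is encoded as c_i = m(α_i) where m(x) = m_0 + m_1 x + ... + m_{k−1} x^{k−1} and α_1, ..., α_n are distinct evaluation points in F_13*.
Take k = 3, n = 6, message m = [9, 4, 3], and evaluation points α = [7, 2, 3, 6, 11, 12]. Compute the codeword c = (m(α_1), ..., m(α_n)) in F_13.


c = [2, 3, 9, 11, 0, 8]

Message polynomial: m(x) = 9 + 4·x + 3·x^2 (mod 13).
For each evaluation point α_i, compute m(α_i) mod 13:
  α_1 = 7: Horner steps 3 → 12 → 2, so m(7) = 2.
  α_2 = 2: Horner steps 3 → 10 → 3, so m(2) = 3.
  α_3 = 3: Horner steps 3 → 0 → 9, so m(3) = 9.
  α_4 = 6: Horner steps 3 → 9 → 11, so m(6) = 11.
  α_5 = 11: Horner steps 3 → 11 → 0, so m(11) = 0.
  α_6 = 12: Horner steps 3 → 1 → 8, so m(12) = 8.
Codeword c = [2, 3, 9, 11, 0, 8] ∈ F_13^6.


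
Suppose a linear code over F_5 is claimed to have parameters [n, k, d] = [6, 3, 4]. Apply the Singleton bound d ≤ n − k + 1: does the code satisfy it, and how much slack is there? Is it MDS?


Singleton RHS = n − k + 1 = 4, slack = 0, bound satisfied, MDS.

Singleton bound: d ≤ n − k + 1.
Here n = 6, k = 3, so n − k + 1 = 4.
Given d = 4, check d ≤ 4: YES.
Slack = (n − k + 1) − d = 0.
The code is MDS (slack = 0).
Description: the claimed parameters are [6, 3, 4]_5; such a code would be MDS (meets Singleton bound).


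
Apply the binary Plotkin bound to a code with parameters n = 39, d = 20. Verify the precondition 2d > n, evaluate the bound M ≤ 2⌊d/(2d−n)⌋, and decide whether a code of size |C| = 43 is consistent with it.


Plotkin bound M ≤ 40; given |C| = 43 > bound (violated).

Check applicability: 2d = 40, n = 39.
2d − n = 1 > 0, so Plotkin applies.
Compute d/(2d−n) = 20/1 ≈ 20.0000.
⌊d/(2d−n)⌋ = 20.
Plotkin bound: M ≤ 2·20 = 40.
Given |C| = 43, check: VIOLATED.
This |C| is above the Plotkin bound, so no binary code with n = 39, d = 20 and 43 codewords exists.


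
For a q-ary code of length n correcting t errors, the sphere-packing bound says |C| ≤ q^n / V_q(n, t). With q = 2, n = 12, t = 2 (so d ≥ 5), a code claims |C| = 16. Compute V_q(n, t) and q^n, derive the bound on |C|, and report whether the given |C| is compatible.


V_q(n, t) = 79, q^n = 4096, Hamming bound = 51, |C| = 16 ≤ bound (satisfied).

Step 1: Compute V_q(n, t) = Σ_{j=0}^2 C(n, j) (q−1)^j.
  j = 0: C(12,0)·(1)^0 = 1·1 = 1.
  j = 1: C(12,1)·(1)^1 = 12·1 = 12.
  j = 2: C(12,2)·(1)^2 = 66·1 = 66.
  V_q(n, t) = 1 + 12 + 66 = 79.
Step 2: q^n = 2^12 = 4096.
Step 3: Hamming bound ⌊q^n / V_q(n,t)⌋ = ⌊4096/79⌋ = 51.
Step 4: Compare |C| = 16 to 51: satisfied.
The claimed |C| lies below the Hamming bound.


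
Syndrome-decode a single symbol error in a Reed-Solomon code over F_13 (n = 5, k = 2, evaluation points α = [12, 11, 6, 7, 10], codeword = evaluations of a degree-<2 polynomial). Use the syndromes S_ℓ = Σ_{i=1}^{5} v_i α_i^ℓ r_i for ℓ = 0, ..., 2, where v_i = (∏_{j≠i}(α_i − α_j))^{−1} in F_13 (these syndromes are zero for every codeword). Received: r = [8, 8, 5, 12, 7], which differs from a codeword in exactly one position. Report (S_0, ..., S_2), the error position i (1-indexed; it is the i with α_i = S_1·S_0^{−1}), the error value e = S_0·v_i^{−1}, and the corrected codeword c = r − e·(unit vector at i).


S = (12, 2, 9), error at position 2, error magnitude e = 7, c = [8, 1, 5, 12, 7].

Step 1: column multipliers v_i = (∏_{j≠i}(α_i − α_j))^{−1} mod 13.
  i = 1 (α = 12): (12−11)(12−6)(12−7)(12−10) = 1·6·5·2 = 60 ≡ 8, so v_1 = 8^{−1} = 5 (mod 13).
  i = 2 (α = 11): (11−12)(11−6)(11−7)(11−10) = (−1)·5·4·1 = −20 ≡ 6, so v_2 = 6^{−1} = 11 (mod 13).
  i = 3 (α = 6): (6−12)(6−11)(6−7)(6−10) = (−6)·(−5)·(−1)·(−4) = 120 ≡ 3, so v_3 = 3^{−1} = 9 (mod 13).
  i = 4 (α = 7): (7−12)(7−11)(7−6)(7−10) = (−5)·(−4)·1·(−3) = −60 ≡ 5, so v_4 = 5^{−1} = 8 (mod 13).
  i = 5 (α = 10): (10−12)(10−11)(10−6)(10−7) = (−2)·(−1)·4·3 = 24 ≡ 11, so v_5 = 11^{−1} = 6 (mod 13).
  v = [5, 11, 9, 8, 6].
Step 2: syndromes of r = [8, 8, 5, 12, 7] (all sums mod 13).
  S_0 = Σ v_i r_i = 5·8 + 11·8 + 9·5 + 8·12 + 6·7 = 311 ≡ 12.
  S_1 = Σ v_i α_i r_i = 5·12·8 + 11·11·8 + 9·6·5 + 8·7·12 + 6·10·7 = 2810 ≡ 2.
  α_i^2 mod 13 = [1, 4, 10, 10, 9].
  S_2 = Σ v_i α_i^2 r_i = 5·1·8 + 11·4·8 + 9·10·5 + 8·10·12 + 6·9·7 = 2180 ≡ 9.
  S = (12, 2, 9) ≠ 0, so r is not a codeword (an error is present).
Step 3: locate the error. For a single error e at position i, S_ℓ = v_i·e·α_i^ℓ, so α_err = S_1/S_0.
  S_0^{−1} = 12^{−1} = 12 (mod 13), so α_err = 2·12 = 24 ≡ 11 = α_2. Error position i = 2.
  Consistency check: S_2/S_1 = 9·7 = 63 ≡ 11 = α_err ✓ (single-error assumption holds).
Step 4: error magnitude e = S_0/v_2 = S_0·∏_{j≠2}(α_2 − α_j) = 12·6 = 72 ≡ 7 (mod 13).
Step 5: correct position 2: c_2 = r_2 − e = 8 − 7 ≡ 1 (mod 13). Hence c = [8, 1, 5, 12, 7].
  Check: interpolating c through the α_i gives m(x) = 2 + 7·x (degree < 2) with m(α_i) = c_i for every i, so c is indeed a codeword.


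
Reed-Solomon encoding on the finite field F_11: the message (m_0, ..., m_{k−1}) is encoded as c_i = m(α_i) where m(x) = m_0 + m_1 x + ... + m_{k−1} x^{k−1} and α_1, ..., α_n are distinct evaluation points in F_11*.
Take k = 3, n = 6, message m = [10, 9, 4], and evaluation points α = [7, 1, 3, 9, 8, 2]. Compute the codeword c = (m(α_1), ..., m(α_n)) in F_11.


c = [5, 1, 7, 8, 8, 0]

Message polynomial: m(x) = 10 + 9·x + 4·x^2 (mod 11).
For each evaluation point α_i, compute m(α_i) mod 11:
  α_1 = 7: Horner steps 4 → 4 → 5, so m(7) = 5.
  α_2 = 1: Horner steps 4 → 2 → 1, so m(1) = 1.
  α_3 = 3: Horner steps 4 → 10 → 7, so m(3) = 7.
  α_4 = 9: Horner steps 4 → 1 → 8, so m(9) = 8.
  α_5 = 8: Horner steps 4 → 8 → 8, so m(8) = 8.
  α_6 = 2: Horner steps 4 → 6 → 0, so m(2) = 0.
Codeword c = [5, 1, 7, 8, 8, 0] ∈ F_11^6.


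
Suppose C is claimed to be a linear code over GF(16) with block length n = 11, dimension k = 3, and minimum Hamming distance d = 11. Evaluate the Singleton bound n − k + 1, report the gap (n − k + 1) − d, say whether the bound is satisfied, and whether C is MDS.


Singleton RHS = n − k + 1 = 9, slack = -2, bound violated (no such code; not MDS).

Singleton bound: d ≤ n − k + 1.
Here n = 11, k = 3, so n − k + 1 = 9.
Given d = 11, check d ≤ 9: NO.
Slack = (n − k + 1) − d = -2.
The slack is negative: d = 11 exceeds n − k + 1 = 9 by 2, so the Singleton bound is violated and no linear [11, 3, 11]_16 code can exist. In particular it is not MDS (MDS requires d = n − k + 1 exactly).
Description: the claimed parameters are [11, 3, 11]_16; such a code would be impossible (violates the Singleton bound).


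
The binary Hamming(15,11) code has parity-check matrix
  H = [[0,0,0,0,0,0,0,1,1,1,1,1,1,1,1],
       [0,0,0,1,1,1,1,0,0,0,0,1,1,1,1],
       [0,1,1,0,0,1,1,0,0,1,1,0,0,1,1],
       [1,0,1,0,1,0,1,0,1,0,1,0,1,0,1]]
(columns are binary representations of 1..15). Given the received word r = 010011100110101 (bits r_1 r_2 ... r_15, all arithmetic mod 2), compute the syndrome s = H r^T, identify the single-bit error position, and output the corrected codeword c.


s = (0, 1, 0, 1)^T, error position = 5, corrected codeword c = 010001100110101

Compute s = H r^T mod 2 one row at a time:
  s_1 = 0 + 0 + 1 + 1 + 0 + 1 + 0 + 1 = 4 ≡ 0 (mod 2).
  s_2 = 0 + 1 + 1 + 1 + 0 + 1 + 0 + 1 = 5 ≡ 1 (mod 2).
  s_3 = 1 + 0 + 1 + 1 + 1 + 1 + 0 + 1 = 6 ≡ 0 (mod 2).
  s_4 = 0 + 0 + 1 + 1 + 0 + 1 + 1 + 1 = 5 ≡ 1 (mod 2).
s = (0, 1, 0, 1)^T — this equals column 5 of H (binary 0101), so error is at position 5.
Correct: flip bit 5 of r = 010011100110101 to get c = 010001100110101.


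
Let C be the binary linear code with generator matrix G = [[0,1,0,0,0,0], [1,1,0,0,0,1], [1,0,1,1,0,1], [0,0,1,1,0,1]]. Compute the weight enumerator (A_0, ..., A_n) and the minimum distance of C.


Weight distribution: A_0 = 1, A_1 = 3, A_2 = 4, A_3 = 4, A_4 = 3, A_5 = 1. Minimum distance d = 1.

Enumerate all 2^4 = 16 messages m ∈ F_2^4.
For each, compute codeword c = mG in F_2^6, then tally its weight.
  m = 0000 → c = 000000, weight = 0.
  m = 1000 → c = 010000, weight = 1.
  m = 0100 → c = 110001, weight = 3.
  m = 1100 → c = 100001, weight = 2.
  m = 0010 → c = 101101, weight = 4.
  m = 1010 → c = 111101, weight = 5.
  m = 0110 → c = 011100, weight = 3.
  m = 1110 → c = 001100, weight = 2.
  m = 0001 → c = 001101, weight = 3.
  m = 1001 → c = 011101, weight = 4.
  m = 0101 → c = 111100, weight = 4.
  m = 1101 → c = 101100, weight = 3.
  m = 0011 → c = 100000, weight = 1.
  m = 1011 → c = 110000, weight = 2.
  m = 0111 → c = 010001, weight = 2.
  m = 1111 → c = 000001, weight = 1.
Tally weights:
  weight 0: 1 codewords.
  weight 1: 3 codewords.
  weight 2: 4 codewords.
  weight 3: 4 codewords.
  weight 4: 3 codewords.
  weight 5: 1 codewords.
Minimum distance d = smallest w > 0 with A_w > 0 = 1.
Sanity: Σ A_w = 16 = 2^4 = 16 ✓.


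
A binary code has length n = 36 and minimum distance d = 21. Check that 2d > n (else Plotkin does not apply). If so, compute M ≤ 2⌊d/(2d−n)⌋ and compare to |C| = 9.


Plotkin bound M ≤ 6; given |C| = 9 > bound (violated).

Check applicability: 2d = 42, n = 36.
2d − n = 6 > 0, so Plotkin applies.
Compute d/(2d−n) = 21/6 ≈ 3.5000.
⌊d/(2d−n)⌋ = 3.
Plotkin bound: M ≤ 2·3 = 6.
Given |C| = 9, check: VIOLATED.
This |C| is above the Plotkin bound, so no binary code with n = 36, d = 21 and 9 codewords exists.


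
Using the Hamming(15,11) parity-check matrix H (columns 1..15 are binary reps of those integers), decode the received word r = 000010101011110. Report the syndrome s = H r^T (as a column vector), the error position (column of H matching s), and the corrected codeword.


s = (1, 1, 1, 1)^T, error position = 15, corrected codeword c = 000010101011111

Compute s = H r^T mod 2 one row at a time:
  s_1 = 0 + 1 + 0 + 1 + 1 + 1 + 1 + 0 = 5 ≡ 1 (mod 2).
  s_2 = 0 + 1 + 0 + 1 + 1 + 1 + 1 + 0 = 5 ≡ 1 (mod 2).
  s_3 = 0 + 0 + 0 + 1 + 0 + 1 + 1 + 0 = 3 ≡ 1 (mod 2).
  s_4 = 0 + 0 + 1 + 1 + 1 + 1 + 1 + 0 = 5 ≡ 1 (mod 2).
s = (1, 1, 1, 1)^T — this equals column 15 of H (binary 1111), so error is at position 15.
Correct: flip bit 15 of r = 000010101011110 to get c = 000010101011111.


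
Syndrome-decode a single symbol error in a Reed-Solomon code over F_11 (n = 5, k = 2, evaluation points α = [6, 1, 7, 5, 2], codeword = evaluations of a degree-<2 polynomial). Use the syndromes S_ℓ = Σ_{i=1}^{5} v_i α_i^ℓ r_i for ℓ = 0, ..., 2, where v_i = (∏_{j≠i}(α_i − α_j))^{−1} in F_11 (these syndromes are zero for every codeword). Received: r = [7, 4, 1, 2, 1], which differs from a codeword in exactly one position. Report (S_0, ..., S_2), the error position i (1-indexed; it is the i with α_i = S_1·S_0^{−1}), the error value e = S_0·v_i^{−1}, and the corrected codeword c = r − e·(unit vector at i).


S = (6, 1, 2), error at position 5, error magnitude e = 3, c = [7, 4, 1, 2, 9].

Step 1: column multipliers v_i = (∏_{j≠i}(α_i − α_j))^{−1} mod 11.
  i = 1 (α = 6): (6−1)(6−7)(6−5)(6−2) = 5·(−1)·1·4 = −20 ≡ 2, so v_1 = 2^{−1} = 6 (mod 11).
  i = 2 (α = 1): (1−6)(1−7)(1−5)(1−2) = (−5)·(−6)·(−4)·(−1) = 120 ≡ 10, so v_2 = 10^{−1} = 10 (mod 11).
  i = 3 (α = 7): (7−6)(7−1)(7−5)(7−2) = 1·6·2·5 = 60 ≡ 5, so v_3 = 5^{−1} = 9 (mod 11).
  i = 4 (α = 5): (5−6)(5−1)(5−7)(5−2) = (−1)·4·(−2)·3 = 24 ≡ 2, so v_4 = 2^{−1} = 6 (mod 11).
  i = 5 (α = 2): (2−6)(2−1)(2−7)(2−5) = (−4)·1·(−5)·(−3) = −60 ≡ 6, so v_5 = 6^{−1} = 2 (mod 11).
  v = [6, 10, 9, 6, 2].
Step 2: syndromes of r = [7, 4, 1, 2, 1] (all sums mod 11).
  S_0 = Σ v_i r_i = 6·7 + 10·4 + 9·1 + 6·2 + 2·1 = 105 ≡ 6.
  S_1 = Σ v_i α_i r_i = 6·6·7 + 10·1·4 + 9·7·1 + 6·5·2 + 2·2·1 = 419 ≡ 1.
  α_i^2 mod 11 = [3, 1, 5, 3, 4].
  S_2 = Σ v_i α_i^2 r_i = 6·3·7 + 10·1·4 + 9·5·1 + 6·3·2 + 2·4·1 = 255 ≡ 2.
  S = (6, 1, 2) ≠ 0, so r is not a codeword (an error is present).
Step 3: locate the error. For a single error e at position i, S_ℓ = v_i·e·α_i^ℓ, so α_err = S_1/S_0.
  S_0^{−1} = 6^{−1} = 2 (mod 11), so α_err = 1·2 = 2 ≡ 2 = α_5. Error position i = 5.
  Consistency check: S_2/S_1 = 2·1 = 2 ≡ 2 = α_err ✓ (single-error assumption holds).
Step 4: error magnitude e = S_0/v_5 = S_0·∏_{j≠5}(α_5 − α_j) = 6·6 = 36 ≡ 3 (mod 11).
Step 5: correct position 5: c_5 = r_5 − e = 1 − 3 ≡ 9 (mod 11). Hence c = [7, 4, 1, 2, 9].
  Check: interpolating c through the α_i gives m(x) = 10 + 5·x (degree < 2) with m(α_i) = c_i for every i, so c is indeed a codeword.


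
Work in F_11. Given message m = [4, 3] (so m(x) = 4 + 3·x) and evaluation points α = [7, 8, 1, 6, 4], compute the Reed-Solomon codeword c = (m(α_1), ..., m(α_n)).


c = [3, 6, 7, 0, 5]

Message polynomial: m(x) = 4 + 3·x (mod 11).
For each evaluation point α_i, compute m(α_i) mod 11:
  α_1 = 7: Horner steps 3 → 3, so m(7) = 3.
  α_2 = 8: Horner steps 3 → 6, so m(8) = 6.
  α_3 = 1: Horner steps 3 → 7, so m(1) = 7.
  α_4 = 6: Horner steps 3 → 0, so m(6) = 0.
  α_5 = 4: Horner steps 3 → 5, so m(4) = 5.
Codeword c = [3, 6, 7, 0, 5] ∈ F_11^5.


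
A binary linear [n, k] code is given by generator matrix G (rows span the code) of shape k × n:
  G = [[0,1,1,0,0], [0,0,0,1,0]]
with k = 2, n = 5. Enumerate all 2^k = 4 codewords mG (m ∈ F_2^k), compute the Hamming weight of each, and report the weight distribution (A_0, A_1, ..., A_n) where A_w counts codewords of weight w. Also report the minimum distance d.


Weight distribution: A_0 = 1, A_1 = 1, A_2 = 1, A_3 = 1. Minimum distance d = 1.

Enumerate all 2^2 = 4 messages m ∈ F_2^2.
For each, compute codeword c = mG in F_2^5, then tally its weight.
  m = 00 → c = 00000, weight = 0.
  m = 10 → c = 01100, weight = 2.
  m = 01 → c = 00010, weight = 1.
  m = 11 → c = 01110, weight = 3.
Tally weights:
  weight 0: 1 codewords.
  weight 1: 1 codewords.
  weight 2: 1 codewords.
  weight 3: 1 codewords.
Minimum distance d = smallest w > 0 with A_w > 0 = 1.
Sanity: Σ A_w = 4 = 2^2 = 4 ✓.


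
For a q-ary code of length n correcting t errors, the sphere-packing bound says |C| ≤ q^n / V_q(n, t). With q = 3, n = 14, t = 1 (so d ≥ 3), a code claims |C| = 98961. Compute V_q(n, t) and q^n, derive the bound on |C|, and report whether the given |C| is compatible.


V_q(n, t) = 29, q^n = 4782969, Hamming bound = 164929, |C| = 98961 ≤ bound (satisfied).

Step 1: Compute V_q(n, t) = Σ_{j=0}^1 C(n, j) (q−1)^j.
  j = 0: C(14,0)·(2)^0 = 1·1 = 1.
  j = 1: C(14,1)·(2)^1 = 14·2 = 28.
  V_q(n, t) = 1 + 28 = 29.
Step 2: q^n = 3^14 = 4782969.
Step 3: Hamming bound ⌊q^n / V_q(n,t)⌋ = ⌊4782969/29⌋ = 164929.
Step 4: Compare |C| = 98961 to 164929: satisfied.
The claimed |C| lies below the Hamming bound.


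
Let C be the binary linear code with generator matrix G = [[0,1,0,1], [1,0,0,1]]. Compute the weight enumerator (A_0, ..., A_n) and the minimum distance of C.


Weight distribution: A_0 = 1, A_2 = 3. Minimum distance d = 2.

Enumerate all 2^2 = 4 messages m ∈ F_2^2.
For each, compute codeword c = mG in F_2^4, then tally its weight.
  m = 00 → c = 0000, weight = 0.
  m = 10 → c = 0101, weight = 2.
  m = 01 → c = 1001, weight = 2.
  m = 11 → c = 1100, weight = 2.
Tally weights:
  weight 0: 1 codewords.
  weight 2: 3 codewords.
Minimum distance d = smallest w > 0 with A_w > 0 = 2.
Sanity: Σ A_w = 4 = 2^2 = 4 ✓.


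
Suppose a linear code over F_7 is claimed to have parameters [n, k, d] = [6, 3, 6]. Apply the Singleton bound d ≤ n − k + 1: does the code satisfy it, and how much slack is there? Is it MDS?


Singleton RHS = n − k + 1 = 4, slack = -2, bound violated (no such code; not MDS).

Singleton bound: d ≤ n − k + 1.
Here n = 6, k = 3, so n − k + 1 = 4.
Given d = 6, check d ≤ 4: NO.
Slack = (n − k + 1) − d = -2.
The slack is negative: d = 6 exceeds n − k + 1 = 4 by 2, so the Singleton bound is violated and no linear [6, 3, 6]_7 code can exist. In particular it is not MDS (MDS requires d = n − k + 1 exactly).
Description: the claimed parameters are [6, 3, 6]_7; such a code would be impossible (violates the Singleton bound).


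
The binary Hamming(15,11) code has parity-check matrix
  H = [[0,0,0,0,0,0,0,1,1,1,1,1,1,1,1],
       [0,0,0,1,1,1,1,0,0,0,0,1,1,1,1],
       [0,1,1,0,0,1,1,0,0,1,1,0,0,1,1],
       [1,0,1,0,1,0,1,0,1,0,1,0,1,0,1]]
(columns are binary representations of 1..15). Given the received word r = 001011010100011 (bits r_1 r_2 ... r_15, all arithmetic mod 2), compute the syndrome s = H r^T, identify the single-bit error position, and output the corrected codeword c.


s = (0, 0, 1, 1)^T, error position = 3, corrected codeword c = 000011010100011

Compute s = H r^T mod 2 one row at a time:
  s_1 = 1 + 0 + 1 + 0 + 0 + 0 + 1 + 1 = 4 ≡ 0 (mod 2).
  s_2 = 0 + 1 + 1 + 0 + 0 + 0 + 1 + 1 = 4 ≡ 0 (mod 2).
  s_3 = 0 + 1 + 1 + 0 + 1 + 0 + 1 + 1 = 5 ≡ 1 (mod 2).
  s_4 = 0 + 1 + 1 + 0 + 0 + 0 + 0 + 1 = 3 ≡ 1 (mod 2).
s = (0, 0, 1, 1)^T — this equals column 3 of H (binary 0011), so error is at position 3.
Correct: flip bit 3 of r = 001011010100011 to get c = 000011010100011.


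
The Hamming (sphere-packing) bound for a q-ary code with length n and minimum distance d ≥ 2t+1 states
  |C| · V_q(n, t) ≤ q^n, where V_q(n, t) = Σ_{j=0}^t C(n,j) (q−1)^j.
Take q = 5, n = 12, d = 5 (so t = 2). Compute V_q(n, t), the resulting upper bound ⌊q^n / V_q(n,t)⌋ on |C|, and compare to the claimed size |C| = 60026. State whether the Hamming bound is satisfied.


V_q(n, t) = 1105, q^n = 244140625, Hamming bound = 220941, |C| = 60026 ≤ bound (satisfied).

Step 1: Compute V_q(n, t) = Σ_{j=0}^2 C(n, j) (q−1)^j.
  j = 0: C(12,0)·(4)^0 = 1·1 = 1.
  j = 1: C(12,1)·(4)^1 = 12·4 = 48.
  j = 2: C(12,2)·(4)^2 = 66·16 = 1056.
  V_q(n, t) = 1 + 48 + 1056 = 1105.
Step 2: q^n = 5^12 = 244140625.
Step 3: Hamming bound ⌊q^n / V_q(n,t)⌋ = ⌊244140625/1105⌋ = 220941.
Step 4: Compare |C| = 60026 to 220941: satisfied.
The claimed |C| lies below the Hamming bound.


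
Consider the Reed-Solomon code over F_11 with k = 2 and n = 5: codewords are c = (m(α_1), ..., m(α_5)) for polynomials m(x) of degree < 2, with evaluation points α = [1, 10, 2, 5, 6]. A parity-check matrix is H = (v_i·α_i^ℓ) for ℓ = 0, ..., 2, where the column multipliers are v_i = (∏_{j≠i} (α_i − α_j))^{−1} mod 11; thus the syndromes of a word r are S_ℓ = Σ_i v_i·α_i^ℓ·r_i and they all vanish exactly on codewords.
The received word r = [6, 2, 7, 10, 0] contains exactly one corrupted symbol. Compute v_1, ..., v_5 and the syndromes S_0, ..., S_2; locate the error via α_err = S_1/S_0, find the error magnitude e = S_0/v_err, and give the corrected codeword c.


S = (2, 9, 2), error at position 2, error magnitude e = 9, c = [6, 4, 7, 10, 0].

Step 1: column multipliers v_i = (∏_{j≠i}(α_i − α_j))^{−1} mod 11.
  i = 1 (α = 1): (1−10)(1−2)(1−5)(1−6) = (−9)·(−1)·(−4)·(−5) = 180 ≡ 4, so v_1 = 4^{−1} = 3 (mod 11).
  i = 2 (α = 10): (10−1)(10−2)(10−5)(10−6) = 9·8·5·4 = 1440 ≡ 10, so v_2 = 10^{−1} = 10 (mod 11).
  i = 3 (α = 2): (2−1)(2−10)(2−5)(2−6) = 1·(−8)·(−3)·(−4) = −96 ≡ 3, so v_3 = 3^{−1} = 4 (mod 11).
  i = 4 (α = 5): (5−1)(5−10)(5−2)(5−6) = 4·(−5)·3·(−1) = 60 ≡ 5, so v_4 = 5^{−1} = 9 (mod 11).
  i = 5 (α = 6): (6−1)(6−10)(6−2)(6−5) = 5·(−4)·4·1 = −80 ≡ 8, so v_5 = 8^{−1} = 7 (mod 11).
  v = [3, 10, 4, 9, 7].
Step 2: syndromes of r = [6, 2, 7, 10, 0] (all sums mod 11).
  S_0 = Σ v_i r_i = 3·6 + 10·2 + 4·7 + 9·10 + 7·0 = 156 ≡ 2.
  S_1 = Σ v_i α_i r_i = 3·1·6 + 10·10·2 + 4·2·7 + 9·5·10 + 7·6·0 = 724 ≡ 9.
  α_i^2 mod 11 = [1, 1, 4, 3, 3].
  S_2 = Σ v_i α_i^2 r_i = 3·1·6 + 10·1·2 + 4·4·7 + 9·3·10 + 7·3·0 = 420 ≡ 2.
  S = (2, 9, 2) ≠ 0, so r is not a codeword (an error is present).
Step 3: locate the error. For a single error e at position i, S_ℓ = v_i·e·α_i^ℓ, so α_err = S_1/S_0.
  S_0^{−1} = 2^{−1} = 6 (mod 11), so α_err = 9·6 = 54 ≡ 10 = α_2. Error position i = 2.
  Consistency check: S_2/S_1 = 2·5 = 10 ≡ 10 = α_err ✓ (single-error assumption holds).
Step 4: error magnitude e = S_0/v_2 = S_0·∏_{j≠2}(α_2 − α_j) = 2·10 = 20 ≡ 9 (mod 11).
Step 5: correct position 2: c_2 = r_2 − e = 2 − 9 ≡ 4 (mod 11). Hence c = [6, 4, 7, 10, 0].
  Check: interpolating c through the α_i gives m(x) = 5 + 1·x (degree < 2) with m(α_i) = c_i for every i, so c is indeed a codeword.


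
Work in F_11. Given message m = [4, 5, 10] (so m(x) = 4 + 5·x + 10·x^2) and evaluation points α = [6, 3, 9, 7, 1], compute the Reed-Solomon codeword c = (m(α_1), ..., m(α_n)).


c = [9, 10, 1, 1, 8]

Message polynomial: m(x) = 4 + 5·x + 10·x^2 (mod 11).
For each evaluation point α_i, compute m(α_i) mod 11:
  α_1 = 6: Horner steps 10 → 10 → 9, so m(6) = 9.
  α_2 = 3: Horner steps 10 → 2 → 10, so m(3) = 10.
  α_3 = 9: Horner steps 10 → 7 → 1, so m(9) = 1.
  α_4 = 7: Horner steps 10 → 9 → 1, so m(7) = 1.
  α_5 = 1: Horner steps 10 → 4 → 8, so m(1) = 8.
Codeword c = [9, 10, 1, 1, 8] ∈ F_11^5.


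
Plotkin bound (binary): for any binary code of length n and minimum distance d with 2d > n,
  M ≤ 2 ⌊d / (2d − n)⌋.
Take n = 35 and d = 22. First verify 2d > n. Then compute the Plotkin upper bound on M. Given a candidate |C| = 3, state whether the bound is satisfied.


Plotkin bound M ≤ 4; given |C| = 3 ≤ bound (satisfied).

Check applicability: 2d = 44, n = 35.
2d − n = 9 > 0, so Plotkin applies.
Compute d/(2d−n) = 22/9 ≈ 2.4444.
⌊d/(2d−n)⌋ = 2.
Plotkin bound: M ≤ 2·2 = 4.
Given |C| = 3, check: satisfied.
This |C| is below the Plotkin bound.


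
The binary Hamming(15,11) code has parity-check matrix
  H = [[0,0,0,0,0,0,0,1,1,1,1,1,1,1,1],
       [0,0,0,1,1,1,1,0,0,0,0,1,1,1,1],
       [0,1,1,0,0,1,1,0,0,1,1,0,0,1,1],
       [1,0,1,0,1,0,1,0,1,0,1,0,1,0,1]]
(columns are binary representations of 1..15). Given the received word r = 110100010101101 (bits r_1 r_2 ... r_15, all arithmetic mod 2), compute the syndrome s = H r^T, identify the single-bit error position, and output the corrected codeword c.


s = (1, 0, 1, 1)^T, error position = 11, corrected codeword c = 110100010111101

Compute s = H r^T mod 2 one row at a time:
  s_1 = 1 + 0 + 1 + 0 + 1 + 1 + 0 + 1 = 5 ≡ 1 (mod 2).
  s_2 = 1 + 0 + 0 + 0 + 1 + 1 + 0 + 1 = 4 ≡ 0 (mod 2).
  s_3 = 1 + 0 + 0 + 0 + 1 + 0 + 0 + 1 = 3 ≡ 1 (mod 2).
  s_4 = 1 + 0 + 0 + 0 + 0 + 0 + 1 + 1 = 3 ≡ 1 (mod 2).
s = (1, 0, 1, 1)^T — this equals column 11 of H (binary 1011), so error is at position 11.
Correct: flip bit 11 of r = 110100010101101 to get c = 110100010111101.


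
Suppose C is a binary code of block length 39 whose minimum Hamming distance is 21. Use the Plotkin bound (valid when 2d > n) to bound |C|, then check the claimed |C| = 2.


Plotkin bound M ≤ 14; given |C| = 2 ≤ bound (satisfied).

Check applicability: 2d = 42, n = 39.
2d − n = 3 > 0, so Plotkin applies.
Compute d/(2d−n) = 21/3 ≈ 7.0000.
⌊d/(2d−n)⌋ = 7.
Plotkin bound: M ≤ 2·7 = 14.
Given |C| = 2, check: satisfied.
This |C| is below the Plotkin bound.


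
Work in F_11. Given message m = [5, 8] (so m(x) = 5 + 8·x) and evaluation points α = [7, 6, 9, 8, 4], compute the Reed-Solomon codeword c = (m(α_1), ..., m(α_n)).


c = [6, 9, 0, 3, 4]

Message polynomial: m(x) = 5 + 8·x (mod 11).
For each evaluation point α_i, compute m(α_i) mod 11:
  α_1 = 7: Horner steps 8 → 6, so m(7) = 6.
  α_2 = 6: Horner steps 8 → 9, so m(6) = 9.
  α_3 = 9: Horner steps 8 → 0, so m(9) = 0.
  α_4 = 8: Horner steps 8 → 3, so m(8) = 3.
  α_5 = 4: Horner steps 8 → 4, so m(4) = 4.
Codeword c = [6, 9, 0, 3, 4] ∈ F_11^5.


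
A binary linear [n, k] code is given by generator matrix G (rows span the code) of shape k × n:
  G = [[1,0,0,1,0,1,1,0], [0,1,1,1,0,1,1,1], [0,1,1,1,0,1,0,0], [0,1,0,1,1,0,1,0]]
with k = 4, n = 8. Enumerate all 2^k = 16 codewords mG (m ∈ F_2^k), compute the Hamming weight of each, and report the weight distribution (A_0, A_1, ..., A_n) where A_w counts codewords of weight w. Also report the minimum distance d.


Weight distribution: A_0 = 1, A_2 = 1, A_4 = 11, A_6 = 3. Minimum distance d = 2.

Enumerate all 2^4 = 16 messages m ∈ F_2^4.
For each, compute codeword c = mG in F_2^8, then tally its weight.
  m = 0000 → c = 00000000, weight = 0.
  m = 1000 → c = 10010110, weight = 4.
  m = 0100 → c = 01110111, weight = 6.
  m = 1100 → c = 11100001, weight = 4.
  m = 0010 → c = 01110100, weight = 4.
  m = 1010 → c = 11100010, weight = 4.
  m = 0110 → c = 00000011, weight = 2.
  m = 1110 → c = 10010101, weight = 4.
  m = 0001 → c = 01011010, weight = 4.
  m = 1001 → c = 11001100, weight = 4.
  m = 0101 → c = 00101101, weight = 4.
  m = 1101 → c = 10111011, weight = 6.
  m = 0011 → c = 00101110, weight = 4.
  m = 1011 → c = 10111000, weight = 4.
  m = 0111 → c = 01011001, weight = 4.
  m = 1111 → c = 11001111, weight = 6.
Tally weights:
  weight 0: 1 codewords.
  weight 2: 1 codewords.
  weight 4: 11 codewords.
  weight 6: 3 codewords.
Minimum distance d = smallest w > 0 with A_w > 0 = 2.
Sanity: Σ A_w = 16 = 2^4 = 16 ✓.


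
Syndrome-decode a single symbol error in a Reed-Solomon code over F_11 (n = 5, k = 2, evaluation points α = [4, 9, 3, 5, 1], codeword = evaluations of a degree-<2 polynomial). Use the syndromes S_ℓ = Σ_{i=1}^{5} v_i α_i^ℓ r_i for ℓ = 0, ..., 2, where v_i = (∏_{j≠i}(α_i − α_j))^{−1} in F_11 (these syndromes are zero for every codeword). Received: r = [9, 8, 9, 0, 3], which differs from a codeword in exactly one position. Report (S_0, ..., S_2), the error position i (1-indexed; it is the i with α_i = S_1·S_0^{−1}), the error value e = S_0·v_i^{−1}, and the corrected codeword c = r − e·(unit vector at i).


S = (10, 8, 2), error at position 3, error magnitude e = 2, c = [9, 8, 7, 0, 3].

Step 1: column multipliers v_i = (∏_{j≠i}(α_i − α_j))^{−1} mod 11.
  i = 1 (α = 4): (4−9)(4−3)(4−5)(4−1) = (−5)·1·(−1)·3 = 15 ≡ 4, so v_1 = 4^{−1} = 3 (mod 11).
  i = 2 (α = 9): (9−4)(9−3)(9−5)(9−1) = 5·6·4·8 = 960 ≡ 3, so v_2 = 3^{−1} = 4 (mod 11).
  i = 3 (α = 3): (3−4)(3−9)(3−5)(3−1) = (−1)·(−6)·(−2)·2 = −24 ≡ 9, so v_3 = 9^{−1} = 5 (mod 11).
  i = 4 (α = 5): (5−4)(5−9)(5−3)(5−1) = 1·(−4)·2·4 = −32 ≡ 1, so v_4 = 1^{−1} = 1 (mod 11).
  i = 5 (α = 1): (1−4)(1−9)(1−3)(1−5) = (−3)·(−8)·(−2)·(−4) = 192 ≡ 5, so v_5 = 5^{−1} = 9 (mod 11).
  v = [3, 4, 5, 1, 9].
Step 2: syndromes of r = [9, 8, 9, 0, 3] (all sums mod 11).
  S_0 = Σ v_i r_i = 3·9 + 4·8 + 5·9 + 1·0 + 9·3 = 131 ≡ 10.
  S_1 = Σ v_i α_i r_i = 3·4·9 + 4·9·8 + 5·3·9 + 1·5·0 + 9·1·3 = 558 ≡ 8.
  α_i^2 mod 11 = [5, 4, 9, 3, 1].
  S_2 = Σ v_i α_i^2 r_i = 3·5·9 + 4·4·8 + 5·9·9 + 1·3·0 + 9·1·3 = 695 ≡ 2.
  S = (10, 8, 2) ≠ 0, so r is not a codeword (an error is present).
Step 3: locate the error. For a single error e at position i, S_ℓ = v_i·e·α_i^ℓ, so α_err = S_1/S_0.
  S_0^{−1} = 10^{−1} = 10 (mod 11), so α_err = 8·10 = 80 ≡ 3 = α_3. Error position i = 3.
  Consistency check: S_2/S_1 = 2·7 = 14 ≡ 3 = α_err ✓ (single-error assumption holds).
Step 4: error magnitude e = S_0/v_3 = S_0·∏_{j≠3}(α_3 − α_j) = 10·9 = 90 ≡ 2 (mod 11).
Step 5: correct position 3: c_3 = r_3 − e = 9 − 2 ≡ 7 (mod 11). Hence c = [9, 8, 7, 0, 3].
  Check: interpolating c through the α_i gives m(x) = 1 + 2·x (degree < 2) with m(α_i) = c_i for every i, so c is indeed a codeword.


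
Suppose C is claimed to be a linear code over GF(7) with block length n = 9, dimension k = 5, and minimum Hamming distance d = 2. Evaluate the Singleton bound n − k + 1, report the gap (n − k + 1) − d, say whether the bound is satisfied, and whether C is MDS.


Singleton RHS = n − k + 1 = 5, slack = 3, bound satisfied, not MDS.

Singleton bound: d ≤ n − k + 1.
Here n = 9, k = 5, so n − k + 1 = 5.
Given d = 2, check d ≤ 5: YES.
Slack = (n − k + 1) − d = 3.
The code is NOT MDS (slack = 3 > 0).
Description: the claimed parameters are [9, 5, 2]_7; such a code would be non-MDS.


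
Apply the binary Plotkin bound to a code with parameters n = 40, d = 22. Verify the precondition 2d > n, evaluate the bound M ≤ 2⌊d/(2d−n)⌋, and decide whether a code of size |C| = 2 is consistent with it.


Plotkin bound M ≤ 10; given |C| = 2 ≤ bound (satisfied).

Check applicability: 2d = 44, n = 40.
2d − n = 4 > 0, so Plotkin applies.
Compute d/(2d−n) = 22/4 ≈ 5.5000.
⌊d/(2d−n)⌋ = 5.
Plotkin bound: M ≤ 2·5 = 10.
Given |C| = 2, check: satisfied.
This |C| is below the Plotkin bound.


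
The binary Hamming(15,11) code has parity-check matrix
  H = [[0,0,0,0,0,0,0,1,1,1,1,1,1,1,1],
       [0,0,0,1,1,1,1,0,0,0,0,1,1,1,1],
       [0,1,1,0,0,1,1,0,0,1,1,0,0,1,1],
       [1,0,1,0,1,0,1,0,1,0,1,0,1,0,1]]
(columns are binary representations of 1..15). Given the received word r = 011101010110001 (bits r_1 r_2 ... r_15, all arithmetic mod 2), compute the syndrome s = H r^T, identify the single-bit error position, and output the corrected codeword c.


s = (0, 1, 0, 1)^T, error position = 5, corrected codeword c = 011111010110001

Compute s = H r^T mod 2 one row at a time:
  s_1 = 1 + 0 + 1 + 1 + 0 + 0 + 0 + 1 = 4 ≡ 0 (mod 2).
  s_2 = 1 + 0 + 1 + 0 + 0 + 0 + 0 + 1 = 3 ≡ 1 (mod 2).
  s_3 = 1 + 1 + 1 + 0 + 1 + 1 + 0 + 1 = 6 ≡ 0 (mod 2).
  s_4 = 0 + 1 + 0 + 0 + 0 + 1 + 0 + 1 = 3 ≡ 1 (mod 2).
s = (0, 1, 0, 1)^T — this equals column 5 of H (binary 0101), so error is at position 5.
Correct: flip bit 5 of r = 011101010110001 to get c = 011111010110001.


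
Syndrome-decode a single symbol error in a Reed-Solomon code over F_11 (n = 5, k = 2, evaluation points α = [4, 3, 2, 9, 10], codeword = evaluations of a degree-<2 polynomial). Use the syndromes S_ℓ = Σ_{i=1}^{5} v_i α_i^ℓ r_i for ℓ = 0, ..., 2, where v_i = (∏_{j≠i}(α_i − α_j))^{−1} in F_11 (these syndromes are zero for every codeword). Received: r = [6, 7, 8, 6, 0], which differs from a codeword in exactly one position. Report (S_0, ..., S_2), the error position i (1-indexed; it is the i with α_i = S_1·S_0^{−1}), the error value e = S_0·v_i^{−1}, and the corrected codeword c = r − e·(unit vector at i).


S = (6, 10, 2), error at position 4, error magnitude e = 5, c = [6, 7, 8, 1, 0].

Step 1: column multipliers v_i = (∏_{j≠i}(α_i − α_j))^{−1} mod 11.
  i = 1 (α = 4): (4−3)(4−2)(4−9)(4−10) = 1·2·(−5)·(−6) = 60 ≡ 5, so v_1 = 5^{−1} = 9 (mod 11).
  i = 2 (α = 3): (3−4)(3−2)(3−9)(3−10) = (−1)·1·(−6)·(−7) = −42 ≡ 2, so v_2 = 2^{−1} = 6 (mod 11).
  i = 3 (α = 2): (2−4)(2−3)(2−9)(2−10) = (−2)·(−1)·(−7)·(−8) = 112 ≡ 2, so v_3 = 2^{−1} = 6 (mod 11).
  i = 4 (α = 9): (9−4)(9−3)(9−2)(9−10) = 5·6·7·(−1) = −210 ≡ 10, so v_4 = 10^{−1} = 10 (mod 11).
  i = 5 (α = 10): (10−4)(10−3)(10−2)(10−9) = 6·7·8·1 = 336 ≡ 6, so v_5 = 6^{−1} = 2 (mod 11).
  v = [9, 6, 6, 10, 2].
Step 2: syndromes of r = [6, 7, 8, 6, 0] (all sums mod 11).
  S_0 = Σ v_i r_i = 9·6 + 6·7 + 6·8 + 10·6 + 2·0 = 204 ≡ 6.
  S_1 = Σ v_i α_i r_i = 9·4·6 + 6·3·7 + 6·2·8 + 10·9·6 + 2·10·0 = 978 ≡ 10.
  α_i^2 mod 11 = [5, 9, 4, 4, 1].
  S_2 = Σ v_i α_i^2 r_i = 9·5·6 + 6·9·7 + 6·4·8 + 10·4·6 + 2·1·0 = 1080 ≡ 2.
  S = (6, 10, 2) ≠ 0, so r is not a codeword (an error is present).
Step 3: locate the error. For a single error e at position i, S_ℓ = v_i·e·α_i^ℓ, so α_err = S_1/S_0.
  S_0^{−1} = 6^{−1} = 2 (mod 11), so α_err = 10·2 = 20 ≡ 9 = α_4. Error position i = 4.
  Consistency check: S_2/S_1 = 2·10 = 20 ≡ 9 = α_err ✓ (single-error assumption holds).
Step 4: error magnitude e = S_0/v_4 = S_0·∏_{j≠4}(α_4 − α_j) = 6·10 = 60 ≡ 5 (mod 11).
Step 5: correct position 4: c_4 = r_4 − e = 6 − 5 ≡ 1 (mod 11). Hence c = [6, 7, 8, 1, 0].
  Check: interpolating c through the α_i gives m(x) = 10 + 10·x (degree < 2) with m(α_i) = c_i for every i, so c is indeed a codeword.
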